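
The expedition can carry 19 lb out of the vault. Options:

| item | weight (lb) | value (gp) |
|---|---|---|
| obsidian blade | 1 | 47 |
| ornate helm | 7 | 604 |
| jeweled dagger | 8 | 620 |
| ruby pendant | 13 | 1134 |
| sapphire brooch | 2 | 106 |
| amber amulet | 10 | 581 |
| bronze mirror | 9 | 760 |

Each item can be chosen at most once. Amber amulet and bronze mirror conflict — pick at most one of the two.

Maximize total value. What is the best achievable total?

1517

Filling by ratio: obsidian blade + ruby pendant + sapphire brooch for 1287, with 3 lb left unused.
Dropping ruby pendant frees 13 lb; slotting in ornate helm + bronze mirror (16 lb) lifts the total to 1517 at 19 lb.
The closest alternative, jeweled dagger + sapphire brooch + bronze mirror, reaches only 1486.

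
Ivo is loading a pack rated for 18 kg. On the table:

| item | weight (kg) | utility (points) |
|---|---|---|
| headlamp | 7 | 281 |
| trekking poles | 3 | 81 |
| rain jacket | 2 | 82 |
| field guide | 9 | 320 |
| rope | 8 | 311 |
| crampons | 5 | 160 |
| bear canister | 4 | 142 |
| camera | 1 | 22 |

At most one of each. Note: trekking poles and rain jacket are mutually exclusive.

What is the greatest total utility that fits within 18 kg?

696

Taking headlamp + rain jacket + rope + camera: 18 kg used, 696 in utility.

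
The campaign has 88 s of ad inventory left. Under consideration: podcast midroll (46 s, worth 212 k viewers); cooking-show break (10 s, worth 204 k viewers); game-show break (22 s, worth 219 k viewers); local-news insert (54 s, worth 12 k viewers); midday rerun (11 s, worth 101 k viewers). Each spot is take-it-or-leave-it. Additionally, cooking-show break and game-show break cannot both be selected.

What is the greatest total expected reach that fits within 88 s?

532

Taking podcast midroll + game-show break + midday rerun: 79 s used, 532 in expected reach.
No other feasible combination exceeds 532.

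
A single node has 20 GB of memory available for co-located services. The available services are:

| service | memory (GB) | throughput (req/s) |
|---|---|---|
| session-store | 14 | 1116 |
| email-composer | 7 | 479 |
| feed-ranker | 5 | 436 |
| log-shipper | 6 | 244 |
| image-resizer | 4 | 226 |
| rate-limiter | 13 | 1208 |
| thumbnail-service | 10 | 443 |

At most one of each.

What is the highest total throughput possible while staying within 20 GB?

1687

Filling by ratio: feed-ranker + rate-limiter for 1644, with 2 GB left unused.
Dropping feed-ranker frees 5 GB; slotting in email-composer (7 GB) lifts the total to 1687 at 20 GB.
The closest alternative, feed-ranker + rate-limiter, reaches only 1644.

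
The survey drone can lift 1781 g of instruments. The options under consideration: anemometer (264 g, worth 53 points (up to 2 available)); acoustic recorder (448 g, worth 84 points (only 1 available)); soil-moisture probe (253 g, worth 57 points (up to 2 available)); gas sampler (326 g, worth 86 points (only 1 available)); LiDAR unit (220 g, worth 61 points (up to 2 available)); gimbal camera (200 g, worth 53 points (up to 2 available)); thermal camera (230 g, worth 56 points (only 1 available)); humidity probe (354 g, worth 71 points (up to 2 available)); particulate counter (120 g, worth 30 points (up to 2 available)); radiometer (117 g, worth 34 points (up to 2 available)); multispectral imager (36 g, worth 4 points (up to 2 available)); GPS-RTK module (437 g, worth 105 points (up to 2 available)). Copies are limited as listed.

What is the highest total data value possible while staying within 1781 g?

469

Filling by ratio: gas sampler + 2×LiDAR unit + 2×gimbal camera + 2×particulate counter + 2×radiometer + 2×multispectral imager for 450, with 69 g left unused.
Dropping particulate counter and 2×multispectral imager frees 192 g; slotting in soil-moisture probe (253 g) lifts the total to 469 at 1773 g.
Every other selection either busts 1781 g or exceeds an availability limit or fails to beat 469.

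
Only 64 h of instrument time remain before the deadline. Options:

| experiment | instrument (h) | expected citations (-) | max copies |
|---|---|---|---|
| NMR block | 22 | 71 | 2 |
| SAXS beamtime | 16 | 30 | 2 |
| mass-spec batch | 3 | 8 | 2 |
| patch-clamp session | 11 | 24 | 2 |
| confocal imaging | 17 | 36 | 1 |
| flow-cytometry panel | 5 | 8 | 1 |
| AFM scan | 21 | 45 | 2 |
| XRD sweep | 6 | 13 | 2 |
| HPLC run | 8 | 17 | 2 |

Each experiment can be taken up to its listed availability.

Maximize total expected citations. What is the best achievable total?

The ratio heuristic lands on 2×NMR block + 2×mass-spec batch + patch-clamp session (182) but leaves 3 h idle.
The 11 h tied up in patch-clamp session is better spent on XRD sweep + HPLC run — total rises to 188 (64 h).
No other feasible combination exceeds 188.

188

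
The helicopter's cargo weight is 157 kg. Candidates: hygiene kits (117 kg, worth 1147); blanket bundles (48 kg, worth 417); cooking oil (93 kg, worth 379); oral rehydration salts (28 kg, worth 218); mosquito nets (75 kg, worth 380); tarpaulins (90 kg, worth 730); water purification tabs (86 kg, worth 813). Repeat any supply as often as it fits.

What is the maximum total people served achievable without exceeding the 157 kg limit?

Taking hygiene kits + oral rehydration salts: 145 kg used, 1365 in people served.
That's the maximum — no swap from here does better than 1365.

1365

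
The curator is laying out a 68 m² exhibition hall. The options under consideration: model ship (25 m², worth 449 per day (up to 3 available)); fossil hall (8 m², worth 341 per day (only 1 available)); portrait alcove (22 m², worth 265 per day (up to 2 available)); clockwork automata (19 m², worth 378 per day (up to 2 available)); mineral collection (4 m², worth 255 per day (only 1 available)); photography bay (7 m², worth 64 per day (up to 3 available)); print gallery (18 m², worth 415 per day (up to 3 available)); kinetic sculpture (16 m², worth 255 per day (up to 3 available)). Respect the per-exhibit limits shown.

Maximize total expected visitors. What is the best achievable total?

1841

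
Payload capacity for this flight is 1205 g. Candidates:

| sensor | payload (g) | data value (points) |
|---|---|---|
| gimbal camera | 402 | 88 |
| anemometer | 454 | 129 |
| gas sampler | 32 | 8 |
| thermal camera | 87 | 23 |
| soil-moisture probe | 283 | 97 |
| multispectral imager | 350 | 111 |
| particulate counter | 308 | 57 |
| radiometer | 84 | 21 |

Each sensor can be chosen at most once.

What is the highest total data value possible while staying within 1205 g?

366

Taking the top-ratio sensors first gives anemometer + thermal camera + soil-moisture probe + multispectral imager for 360 (1174 g).
Dropping thermal camera frees 87 g; slotting in gas sampler + radiometer (116 g) lifts the total to 366 at 1203 g.
Next best is anemometer + thermal camera + soil-moisture probe + multispectral imager at 360 (1174 g) — short by 6.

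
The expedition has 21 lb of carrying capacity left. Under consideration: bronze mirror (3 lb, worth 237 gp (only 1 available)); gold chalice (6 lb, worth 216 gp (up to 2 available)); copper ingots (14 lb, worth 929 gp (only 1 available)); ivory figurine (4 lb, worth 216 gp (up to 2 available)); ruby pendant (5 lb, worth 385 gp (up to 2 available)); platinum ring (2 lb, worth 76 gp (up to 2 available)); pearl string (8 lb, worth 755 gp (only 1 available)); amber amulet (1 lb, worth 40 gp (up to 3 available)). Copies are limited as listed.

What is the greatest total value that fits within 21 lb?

1762

Bronze mirror + 2×ruby pendant + pearl string uses 21 of the 21 lb and totals 1762.
That's the maximum — no swap from here does better than 1762.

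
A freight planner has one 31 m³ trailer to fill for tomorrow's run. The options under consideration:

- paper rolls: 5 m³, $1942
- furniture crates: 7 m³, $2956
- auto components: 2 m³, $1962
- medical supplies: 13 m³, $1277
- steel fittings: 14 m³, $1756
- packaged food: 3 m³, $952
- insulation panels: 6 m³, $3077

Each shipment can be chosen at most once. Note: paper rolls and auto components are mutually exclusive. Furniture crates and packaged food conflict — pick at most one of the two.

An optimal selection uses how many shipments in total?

4

Optimal total is 9751.
For example furniture crates + auto components + steel fittings + insulation panels achieves it, using 29 m³.
Every optimal selection uses 4 shipments.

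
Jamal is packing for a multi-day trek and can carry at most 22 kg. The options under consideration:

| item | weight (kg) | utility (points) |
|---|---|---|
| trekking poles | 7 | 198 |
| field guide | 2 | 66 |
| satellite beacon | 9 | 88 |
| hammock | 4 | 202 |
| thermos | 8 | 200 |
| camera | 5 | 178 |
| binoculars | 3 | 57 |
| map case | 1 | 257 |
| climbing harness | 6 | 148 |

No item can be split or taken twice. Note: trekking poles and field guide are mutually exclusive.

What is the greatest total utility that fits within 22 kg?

908

Best packing: field guide + hammock + camera + binoculars + map case + climbing harness — 21 kg, 908 total.
An exhaustive check of the 512 subsets confirms 908.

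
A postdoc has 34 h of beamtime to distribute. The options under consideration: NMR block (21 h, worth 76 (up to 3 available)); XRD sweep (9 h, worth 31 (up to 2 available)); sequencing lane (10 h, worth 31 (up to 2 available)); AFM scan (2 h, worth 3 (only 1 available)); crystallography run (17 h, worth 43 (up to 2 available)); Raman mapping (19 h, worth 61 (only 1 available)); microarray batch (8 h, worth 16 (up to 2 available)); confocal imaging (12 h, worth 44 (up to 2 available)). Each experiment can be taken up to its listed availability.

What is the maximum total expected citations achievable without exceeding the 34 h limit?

Greedy by ratio would take XRD sweep + 2×confocal imaging: 33 h used, total 119.
The 21 h tied up in XRD sweep and confocal imaging is better spent on NMR block — total rises to 120 (33 h).
That's the maximum — no swap from here does better than 120.

120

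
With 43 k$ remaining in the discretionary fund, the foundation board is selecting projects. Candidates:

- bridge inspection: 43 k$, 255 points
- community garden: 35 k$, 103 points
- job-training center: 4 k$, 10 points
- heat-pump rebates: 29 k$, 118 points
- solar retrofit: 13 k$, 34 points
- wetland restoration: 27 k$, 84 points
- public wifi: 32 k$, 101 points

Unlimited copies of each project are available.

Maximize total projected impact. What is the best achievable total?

By projected impact per k$: bridge inspection 5.93, heat-pump rebates 4.07, public wifi 3.16 lead.
The ratio ordering already packs tightly: bridge inspection, 43 k$, 255.
That's the maximum — no swap from here does better than 255.

255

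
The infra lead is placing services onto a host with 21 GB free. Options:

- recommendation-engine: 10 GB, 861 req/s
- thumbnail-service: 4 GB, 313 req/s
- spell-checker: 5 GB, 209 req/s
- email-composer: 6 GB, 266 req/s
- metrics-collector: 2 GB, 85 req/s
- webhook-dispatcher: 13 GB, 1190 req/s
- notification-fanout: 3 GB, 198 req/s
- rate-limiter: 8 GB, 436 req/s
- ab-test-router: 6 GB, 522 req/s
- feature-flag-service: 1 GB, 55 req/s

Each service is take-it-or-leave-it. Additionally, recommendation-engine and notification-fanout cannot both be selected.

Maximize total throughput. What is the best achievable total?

Taking the top-ratio services first gives webhook-dispatcher + ab-test-router + feature-flag-service for 1767 (20 GB).
Replace feature-flag-service with metrics-collector: the trade gains 30 net, giving 1797 at 21 GB.
The closest alternative, webhook-dispatcher + ab-test-router + feature-flag-service, reaches only 1767.

1797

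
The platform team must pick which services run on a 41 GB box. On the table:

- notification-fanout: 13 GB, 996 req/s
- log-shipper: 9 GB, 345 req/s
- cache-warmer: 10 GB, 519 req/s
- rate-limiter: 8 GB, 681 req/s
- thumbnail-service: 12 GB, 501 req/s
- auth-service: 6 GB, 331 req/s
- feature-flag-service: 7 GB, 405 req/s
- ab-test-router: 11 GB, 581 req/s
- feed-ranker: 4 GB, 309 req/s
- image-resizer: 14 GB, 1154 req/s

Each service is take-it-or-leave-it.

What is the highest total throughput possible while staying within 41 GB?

The ratio heuristic lands on notification-fanout + rate-limiter + feed-ranker + image-resizer (3140) but leaves 2 GB idle.
Dropping feed-ranker frees 4 GB; slotting in auth-service (6 GB) lifts the total to 3162 at 41 GB.
No other feasible combination exceeds 3162.

3162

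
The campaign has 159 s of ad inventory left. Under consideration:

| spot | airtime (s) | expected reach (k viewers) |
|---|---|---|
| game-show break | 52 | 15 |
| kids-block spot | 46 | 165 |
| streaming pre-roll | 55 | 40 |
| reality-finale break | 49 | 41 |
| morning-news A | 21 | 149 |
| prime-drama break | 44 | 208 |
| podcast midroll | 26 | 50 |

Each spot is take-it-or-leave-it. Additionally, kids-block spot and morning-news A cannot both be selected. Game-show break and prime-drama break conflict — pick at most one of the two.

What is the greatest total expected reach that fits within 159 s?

448

Taking reality-finale break + morning-news A + prime-drama break + podcast midroll: 140 s used, 448 in expected reach.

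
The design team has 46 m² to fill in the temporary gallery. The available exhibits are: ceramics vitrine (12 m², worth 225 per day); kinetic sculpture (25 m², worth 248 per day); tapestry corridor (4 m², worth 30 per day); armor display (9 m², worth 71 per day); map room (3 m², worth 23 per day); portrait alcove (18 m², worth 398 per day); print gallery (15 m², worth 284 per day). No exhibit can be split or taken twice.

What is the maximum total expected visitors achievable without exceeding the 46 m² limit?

907

Taking ceramics vitrine + portrait alcove + print gallery: 45 m² used, 907 in expected visitors.
An exhaustive check of the 128 subsets confirms 907.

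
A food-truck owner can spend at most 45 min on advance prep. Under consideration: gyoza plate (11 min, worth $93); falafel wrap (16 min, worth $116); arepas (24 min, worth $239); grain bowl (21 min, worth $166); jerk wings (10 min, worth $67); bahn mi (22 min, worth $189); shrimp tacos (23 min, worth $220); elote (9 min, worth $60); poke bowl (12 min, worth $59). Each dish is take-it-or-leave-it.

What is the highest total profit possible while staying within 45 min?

409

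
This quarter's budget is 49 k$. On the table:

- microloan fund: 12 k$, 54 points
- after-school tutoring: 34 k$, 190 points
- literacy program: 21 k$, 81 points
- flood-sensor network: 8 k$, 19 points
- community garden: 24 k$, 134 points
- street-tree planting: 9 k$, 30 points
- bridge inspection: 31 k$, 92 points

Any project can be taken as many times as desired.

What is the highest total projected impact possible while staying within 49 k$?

268

The ratio heuristic lands on microloan fund + after-school tutoring (244) but leaves 3 k$ idle.
Dropping microloan fund and after-school tutoring frees 46 k$; slotting in 2×community garden (48 k$) lifts the total to 268 at 48 k$.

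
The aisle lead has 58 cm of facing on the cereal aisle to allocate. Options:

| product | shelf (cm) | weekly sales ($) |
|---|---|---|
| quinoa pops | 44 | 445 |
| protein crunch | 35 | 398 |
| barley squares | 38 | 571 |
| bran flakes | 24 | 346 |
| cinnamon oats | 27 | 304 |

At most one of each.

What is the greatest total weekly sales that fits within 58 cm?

The ratio heuristic lands on barley squares (571) but leaves 20 cm idle.
The 38 cm tied up in barley squares is better spent on bran flakes + cinnamon oats — total rises to 650 (51 cm).
The closest alternative, barley squares, reaches only 571.

650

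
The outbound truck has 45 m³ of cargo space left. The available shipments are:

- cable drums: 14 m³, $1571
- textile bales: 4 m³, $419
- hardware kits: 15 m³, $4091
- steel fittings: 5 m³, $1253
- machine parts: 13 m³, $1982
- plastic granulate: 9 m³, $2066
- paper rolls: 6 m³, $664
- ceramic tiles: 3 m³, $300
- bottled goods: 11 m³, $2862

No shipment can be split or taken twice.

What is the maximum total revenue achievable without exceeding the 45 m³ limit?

Best packing: textile bales + hardware kits + steel fittings + plastic granulate + bottled goods — 44 m³, 10691 total.
No other feasible combination exceeds 10691.

10691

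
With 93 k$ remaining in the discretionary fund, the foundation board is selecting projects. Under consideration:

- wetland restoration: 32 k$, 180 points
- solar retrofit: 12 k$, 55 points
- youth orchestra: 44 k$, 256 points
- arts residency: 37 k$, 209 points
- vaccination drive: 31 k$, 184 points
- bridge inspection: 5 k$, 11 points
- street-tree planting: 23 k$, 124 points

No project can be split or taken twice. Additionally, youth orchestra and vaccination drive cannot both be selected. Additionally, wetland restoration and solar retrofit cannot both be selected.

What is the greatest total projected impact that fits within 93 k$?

520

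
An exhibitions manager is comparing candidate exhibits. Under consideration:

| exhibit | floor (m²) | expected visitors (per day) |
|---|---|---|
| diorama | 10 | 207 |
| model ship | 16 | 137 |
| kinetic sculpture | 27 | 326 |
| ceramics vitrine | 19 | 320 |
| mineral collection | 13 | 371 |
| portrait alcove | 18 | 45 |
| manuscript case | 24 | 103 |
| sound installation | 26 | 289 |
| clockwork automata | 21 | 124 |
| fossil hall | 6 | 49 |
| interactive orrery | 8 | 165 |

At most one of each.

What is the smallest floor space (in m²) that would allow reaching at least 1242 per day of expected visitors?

72

Look for the lowest-floor combination reaching 1242.
diorama + model ship + ceramics vitrine + mineral collection + fossil hall + interactive orrery reaches 1249 using 72 m².
Any bundle with less than 72 m² falls short of 1242.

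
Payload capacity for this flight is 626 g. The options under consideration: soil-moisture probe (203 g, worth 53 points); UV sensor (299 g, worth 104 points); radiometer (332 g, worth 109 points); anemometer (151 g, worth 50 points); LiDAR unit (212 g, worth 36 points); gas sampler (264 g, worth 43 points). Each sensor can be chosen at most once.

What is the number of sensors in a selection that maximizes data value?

2

The maximum data value within 626 g is 162.
One optimal bundle: soil-moisture probe + radiometer (535 g).
All optima have 2 sensors.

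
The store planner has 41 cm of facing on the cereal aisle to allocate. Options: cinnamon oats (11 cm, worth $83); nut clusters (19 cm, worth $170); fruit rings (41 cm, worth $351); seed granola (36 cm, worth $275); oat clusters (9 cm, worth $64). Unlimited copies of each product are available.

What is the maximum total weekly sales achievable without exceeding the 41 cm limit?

351

By weekly sales per cm: nut clusters 8.95, fruit rings 8.56, seed granola 7.64, cinnamon oats 7.55 lead.
A density-first pass picks 2×nut clusters — 340 at 38 cm.
Replace 2×nut clusters with fruit rings: the trade gains 11 net, giving 351 at 41 cm.
Every other selection either busts 41 cm or fails to beat 351.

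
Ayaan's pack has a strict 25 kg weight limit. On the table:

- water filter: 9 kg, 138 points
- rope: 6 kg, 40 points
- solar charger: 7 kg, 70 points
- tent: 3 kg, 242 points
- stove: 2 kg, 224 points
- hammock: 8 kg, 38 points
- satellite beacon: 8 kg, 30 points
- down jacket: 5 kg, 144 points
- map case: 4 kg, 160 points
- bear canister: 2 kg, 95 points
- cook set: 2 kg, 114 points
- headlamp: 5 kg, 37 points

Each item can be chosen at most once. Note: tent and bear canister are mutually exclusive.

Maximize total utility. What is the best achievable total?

Density check — stove 112.00, tent 80.67, cook set 57.00 are the best per kg.
Taking water filter + tent + stove + down jacket + map case + cook set: 25 kg used, 1022 in utility.
An exhaustive check of the 4096 subsets confirms 1022.

1022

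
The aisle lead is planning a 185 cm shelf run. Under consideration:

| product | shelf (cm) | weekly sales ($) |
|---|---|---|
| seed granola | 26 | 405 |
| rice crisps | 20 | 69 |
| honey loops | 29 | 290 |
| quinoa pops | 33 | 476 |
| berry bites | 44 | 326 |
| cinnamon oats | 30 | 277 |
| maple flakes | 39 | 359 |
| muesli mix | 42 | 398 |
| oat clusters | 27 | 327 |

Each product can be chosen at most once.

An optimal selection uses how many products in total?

6

The maximum weekly sales within 185 cm is 2134.
For example seed granola + honey loops + quinoa pops + cinnamon oats + maple flakes + oat clusters achieves it, using 184 cm.
Every optimal selection uses 6 products.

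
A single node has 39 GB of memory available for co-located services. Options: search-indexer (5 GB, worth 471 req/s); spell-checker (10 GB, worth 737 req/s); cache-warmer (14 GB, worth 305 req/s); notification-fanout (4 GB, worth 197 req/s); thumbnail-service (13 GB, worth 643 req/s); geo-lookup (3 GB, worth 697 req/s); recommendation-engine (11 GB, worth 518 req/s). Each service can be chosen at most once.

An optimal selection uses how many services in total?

5

Best achievable throughput is 2745.
One optimal bundle: search-indexer + spell-checker + notification-fanout + thumbnail-service + geo-lookup (35 GB).
Every optimal selection uses 5 services.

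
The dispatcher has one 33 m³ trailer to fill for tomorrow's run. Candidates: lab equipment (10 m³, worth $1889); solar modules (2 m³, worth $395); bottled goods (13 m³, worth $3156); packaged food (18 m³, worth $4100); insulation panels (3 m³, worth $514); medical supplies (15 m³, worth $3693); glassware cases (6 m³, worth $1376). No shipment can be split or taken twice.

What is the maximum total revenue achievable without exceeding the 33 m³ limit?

By revenue per m³: medical supplies 246.20, bottled goods 242.77, glassware cases 229.33, packaged food 227.78 lead.
Greedy by ratio would take solar modules + bottled goods + insulation panels + medical supplies: 33 m³ used, total 7758.
Dropping solar modules and bottled goods and insulation panels frees 18 m³; slotting in packaged food (18 m³) lifts the total to 7793 at 33 m³.

7793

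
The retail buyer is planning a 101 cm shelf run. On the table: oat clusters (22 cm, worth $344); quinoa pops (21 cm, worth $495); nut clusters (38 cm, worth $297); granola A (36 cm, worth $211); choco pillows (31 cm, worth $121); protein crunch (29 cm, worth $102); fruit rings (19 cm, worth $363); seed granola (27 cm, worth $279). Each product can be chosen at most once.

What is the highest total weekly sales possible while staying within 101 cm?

The ratio heuristic lands on oat clusters + quinoa pops + fruit rings + seed granola (1481) but leaves 12 cm idle.
Replace seed granola with nut clusters: the trade gains 18 net, giving 1499 at 100 cm.
Every other selection either busts 101 cm or fails to beat 1499.

1499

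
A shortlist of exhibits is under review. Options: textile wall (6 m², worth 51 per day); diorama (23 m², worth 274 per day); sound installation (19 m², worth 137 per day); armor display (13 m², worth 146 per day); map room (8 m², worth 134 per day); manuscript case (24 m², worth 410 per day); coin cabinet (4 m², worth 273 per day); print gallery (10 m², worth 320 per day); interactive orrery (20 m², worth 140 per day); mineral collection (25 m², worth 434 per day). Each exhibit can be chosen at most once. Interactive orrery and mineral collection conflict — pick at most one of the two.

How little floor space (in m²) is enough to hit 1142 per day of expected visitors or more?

47

Look for the lowest-floor combination reaching 1142.
map room + coin cabinet + print gallery + mineral collection reaches 1161 using 47 m².
Below 47 m² the best achievable stays under 1142.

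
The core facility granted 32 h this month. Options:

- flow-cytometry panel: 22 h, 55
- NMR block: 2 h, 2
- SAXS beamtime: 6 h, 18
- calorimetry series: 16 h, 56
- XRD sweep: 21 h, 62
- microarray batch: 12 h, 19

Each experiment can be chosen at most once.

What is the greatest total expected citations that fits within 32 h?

82

Filling by ratio: NMR block + SAXS beamtime + calorimetry series for 76, with 8 h left unused.
Replace calorimetry series with XRD sweep: the trade gains 6 net, giving 82 at 29 h.
Next best is SAXS beamtime + XRD sweep at 80 (27 h) — short by 2.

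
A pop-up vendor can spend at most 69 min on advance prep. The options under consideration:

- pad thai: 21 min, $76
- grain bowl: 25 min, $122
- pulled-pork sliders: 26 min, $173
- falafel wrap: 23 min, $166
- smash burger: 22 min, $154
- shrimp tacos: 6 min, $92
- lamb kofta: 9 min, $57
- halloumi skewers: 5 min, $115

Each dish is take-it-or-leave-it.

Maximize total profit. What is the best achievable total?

603

Ranking by ratio (profit/min): halloumi skewers 23.00, shrimp tacos 15.33, falafel wrap 7.22, smash burger 7.00.
The ratio heuristic lands on falafel wrap + smash burger + shrimp tacos + lamb kofta + halloumi skewers (584) but leaves 4 min idle.
Replace smash burger with pulled-pork sliders: the trade gains 19 net, giving 603 at 69 min.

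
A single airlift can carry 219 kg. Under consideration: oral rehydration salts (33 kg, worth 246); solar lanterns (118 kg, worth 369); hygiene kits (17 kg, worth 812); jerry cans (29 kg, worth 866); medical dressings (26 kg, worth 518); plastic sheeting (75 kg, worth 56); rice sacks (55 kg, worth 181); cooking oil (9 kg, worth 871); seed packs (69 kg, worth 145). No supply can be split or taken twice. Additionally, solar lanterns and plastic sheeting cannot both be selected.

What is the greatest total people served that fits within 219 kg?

3494

Taking oral rehydration salts + hygiene kits + jerry cans + medical dressings + rice sacks + cooking oil: 169 kg used, 3494 in people served.
An exhaustive check of the 512 subsets confirms 3494.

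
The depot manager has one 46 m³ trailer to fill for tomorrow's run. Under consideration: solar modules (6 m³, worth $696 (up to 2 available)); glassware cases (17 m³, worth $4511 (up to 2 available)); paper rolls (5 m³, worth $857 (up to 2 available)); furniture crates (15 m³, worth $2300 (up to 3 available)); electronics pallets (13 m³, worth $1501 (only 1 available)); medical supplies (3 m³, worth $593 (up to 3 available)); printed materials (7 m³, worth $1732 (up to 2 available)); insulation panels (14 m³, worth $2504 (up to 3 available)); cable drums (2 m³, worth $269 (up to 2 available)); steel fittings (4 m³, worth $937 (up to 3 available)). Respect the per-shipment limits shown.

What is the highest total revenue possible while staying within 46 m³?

The ratio heuristic lands on 2×glassware cases + printed materials + steel fittings (11691) but leaves 1 m³ idle.
Replace printed materials with 2×steel fittings: the trade gains 142 net, giving 11833 at 46 m³.

11833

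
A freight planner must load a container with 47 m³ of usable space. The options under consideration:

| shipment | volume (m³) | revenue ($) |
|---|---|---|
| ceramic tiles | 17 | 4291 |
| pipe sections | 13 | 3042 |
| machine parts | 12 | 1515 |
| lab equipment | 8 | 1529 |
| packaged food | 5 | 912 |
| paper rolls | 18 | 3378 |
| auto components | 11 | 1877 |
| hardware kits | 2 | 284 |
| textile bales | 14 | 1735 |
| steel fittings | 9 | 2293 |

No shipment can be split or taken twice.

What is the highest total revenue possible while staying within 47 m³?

The ratio ordering already packs tightly: ceramic tiles + pipe sections + lab equipment + steel fittings, 47 m³, 11155.
The closest alternative, ceramic tiles + pipe sections + packaged food + hardware kits + steel fittings, reaches only 10822.

11155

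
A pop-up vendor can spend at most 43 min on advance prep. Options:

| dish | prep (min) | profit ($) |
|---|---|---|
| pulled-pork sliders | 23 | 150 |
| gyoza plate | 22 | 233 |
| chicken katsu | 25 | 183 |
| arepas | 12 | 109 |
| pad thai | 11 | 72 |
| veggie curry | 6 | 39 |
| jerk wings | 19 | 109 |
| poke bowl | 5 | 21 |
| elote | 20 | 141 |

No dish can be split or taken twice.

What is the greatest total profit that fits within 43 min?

381

Taking gyoza plate + arepas + veggie curry: 40 min used, 381 in profit.
Runner-up gyoza plate + elote tops out at 374.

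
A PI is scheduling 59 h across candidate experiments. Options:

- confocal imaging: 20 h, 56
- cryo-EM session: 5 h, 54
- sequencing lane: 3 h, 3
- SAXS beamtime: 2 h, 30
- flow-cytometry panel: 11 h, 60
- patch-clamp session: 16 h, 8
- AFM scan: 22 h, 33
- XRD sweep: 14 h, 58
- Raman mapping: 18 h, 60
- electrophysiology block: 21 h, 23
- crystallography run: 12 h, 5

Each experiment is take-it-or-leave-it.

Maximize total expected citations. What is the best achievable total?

By expected citations per h: SAXS beamtime 15.00, cryo-EM session 10.80, flow-cytometry panel 5.45 lead.
The ratio ordering already packs tightly: cryo-EM session + sequencing lane + SAXS beamtime + flow-cytometry panel + XRD sweep + Raman mapping, 53 h, 265.

265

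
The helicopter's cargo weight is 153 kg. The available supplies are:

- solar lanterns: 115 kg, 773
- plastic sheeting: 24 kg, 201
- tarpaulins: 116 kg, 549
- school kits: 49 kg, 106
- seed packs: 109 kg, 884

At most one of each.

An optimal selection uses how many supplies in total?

Best achievable people served is 1085.
plastic sheeting + seed packs hits 1085 at 133 kg.
All optima have 2 supplies.

2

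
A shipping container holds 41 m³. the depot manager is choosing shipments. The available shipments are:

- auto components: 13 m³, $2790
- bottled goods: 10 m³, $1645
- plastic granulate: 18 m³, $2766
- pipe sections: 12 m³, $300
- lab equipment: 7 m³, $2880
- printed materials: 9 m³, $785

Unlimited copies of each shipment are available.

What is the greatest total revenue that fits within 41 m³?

The ratio ordering already packs tightly: 5×lab equipment, 35 m³, 14400.
The spare 6 m³ is too small for any remaining shipment, and no exchange beats 14400.

14400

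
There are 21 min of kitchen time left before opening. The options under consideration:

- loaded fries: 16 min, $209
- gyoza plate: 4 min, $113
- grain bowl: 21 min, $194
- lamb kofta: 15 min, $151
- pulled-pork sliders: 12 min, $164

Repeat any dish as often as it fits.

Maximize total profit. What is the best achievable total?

565

Ranking by ratio (profit/min): gyoza plate 28.25, pulled-pork sliders 13.67, loaded fries 13.06.
Taking 5×gyoza plate: 20 min used, 565 in profit.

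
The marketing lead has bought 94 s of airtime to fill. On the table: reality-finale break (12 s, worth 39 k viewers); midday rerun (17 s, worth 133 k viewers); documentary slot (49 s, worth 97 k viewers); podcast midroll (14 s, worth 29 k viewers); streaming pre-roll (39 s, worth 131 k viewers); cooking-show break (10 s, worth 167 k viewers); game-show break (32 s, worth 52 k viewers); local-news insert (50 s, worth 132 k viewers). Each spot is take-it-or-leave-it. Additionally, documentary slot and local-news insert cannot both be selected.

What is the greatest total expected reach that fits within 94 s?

499

The ratio ordering already packs tightly: reality-finale break + midday rerun + podcast midroll + streaming pre-roll + cooking-show break, 92 s, 499.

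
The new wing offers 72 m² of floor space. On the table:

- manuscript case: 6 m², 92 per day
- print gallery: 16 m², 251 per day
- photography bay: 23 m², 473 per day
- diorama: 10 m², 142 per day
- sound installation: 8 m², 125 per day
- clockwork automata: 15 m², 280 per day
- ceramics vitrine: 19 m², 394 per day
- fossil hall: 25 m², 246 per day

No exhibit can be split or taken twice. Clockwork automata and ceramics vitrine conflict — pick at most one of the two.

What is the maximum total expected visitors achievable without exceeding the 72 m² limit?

Best packing: manuscript case + print gallery + photography bay + sound installation + ceramics vitrine — 72 m², 1335 total.
The closest alternative, print gallery + photography bay + diorama + sound installation + clockwork automata, reaches only 1271.

1335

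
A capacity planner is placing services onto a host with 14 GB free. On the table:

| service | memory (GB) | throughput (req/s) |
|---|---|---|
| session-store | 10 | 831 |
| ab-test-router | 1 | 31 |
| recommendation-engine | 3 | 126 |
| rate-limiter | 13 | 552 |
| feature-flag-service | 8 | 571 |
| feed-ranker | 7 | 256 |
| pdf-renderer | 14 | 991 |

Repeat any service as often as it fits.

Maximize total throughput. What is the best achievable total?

By throughput per GB: session-store 83.10, feature-flag-service 71.38, pdf-renderer 70.79 lead.
A density-first pass picks session-store + ab-test-router + recommendation-engine — 988 at 14 GB.
The 14 GB tied up in session-store and ab-test-router and recommendation-engine is better spent on pdf-renderer — total rises to 991 (14 GB).

991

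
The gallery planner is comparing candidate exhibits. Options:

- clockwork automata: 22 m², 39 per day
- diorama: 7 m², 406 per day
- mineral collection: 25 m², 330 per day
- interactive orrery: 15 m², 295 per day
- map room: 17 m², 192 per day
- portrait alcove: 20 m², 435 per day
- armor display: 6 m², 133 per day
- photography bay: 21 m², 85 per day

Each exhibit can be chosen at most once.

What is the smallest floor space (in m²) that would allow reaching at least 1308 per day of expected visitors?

59

Need the lightest bundle worth ≥ 1308.
diorama + interactive orrery + map room + portrait alcove: 1328 expected visitors at 59 m².
No combination under 59 m² hits 1308.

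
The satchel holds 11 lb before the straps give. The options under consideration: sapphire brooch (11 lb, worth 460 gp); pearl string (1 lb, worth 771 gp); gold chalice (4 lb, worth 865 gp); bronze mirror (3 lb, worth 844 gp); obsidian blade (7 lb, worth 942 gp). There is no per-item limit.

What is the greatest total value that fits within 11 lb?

Taking 11×pearl string: 11 lb used, 8481 in value.
Every other selection either busts 11 lb or fails to beat 8481.

8481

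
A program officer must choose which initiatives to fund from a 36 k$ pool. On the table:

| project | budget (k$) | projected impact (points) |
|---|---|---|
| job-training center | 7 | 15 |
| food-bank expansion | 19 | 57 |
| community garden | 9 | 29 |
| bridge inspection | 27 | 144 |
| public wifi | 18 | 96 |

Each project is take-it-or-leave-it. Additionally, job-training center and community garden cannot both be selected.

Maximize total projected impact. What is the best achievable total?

173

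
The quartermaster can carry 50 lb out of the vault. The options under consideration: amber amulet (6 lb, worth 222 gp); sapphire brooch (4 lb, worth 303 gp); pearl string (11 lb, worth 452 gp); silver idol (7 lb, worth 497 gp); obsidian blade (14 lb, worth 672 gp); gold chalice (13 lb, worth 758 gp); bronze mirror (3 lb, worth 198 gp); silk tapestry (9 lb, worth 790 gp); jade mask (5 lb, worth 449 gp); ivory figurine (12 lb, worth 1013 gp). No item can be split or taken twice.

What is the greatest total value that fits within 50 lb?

3810

Density check — jade mask 89.80, silk tapestry 87.78, ivory figurine 84.42 are the best per lb.
The ratio heuristic lands on amber amulet + sapphire brooch + silver idol + bronze mirror + silk tapestry + jade mask + ivory figurine (3472) but leaves 4 lb idle.
Dropping amber amulet and bronze mirror frees 9 lb; slotting in gold chalice (13 lb) lifts the total to 3810 at 50 lb.
The closest alternative, silver idol + gold chalice + bronze mirror + silk tapestry + jade mask + ivory figurine, reaches only 3705.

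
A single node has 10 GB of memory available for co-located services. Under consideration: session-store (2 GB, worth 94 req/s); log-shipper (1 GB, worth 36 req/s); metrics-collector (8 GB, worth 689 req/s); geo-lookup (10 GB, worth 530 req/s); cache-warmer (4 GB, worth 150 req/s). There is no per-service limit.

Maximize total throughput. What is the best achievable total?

Taking session-store + metrics-collector: 10 GB used, 783 in throughput.
That's the maximum — no swap from here does better than 783.

783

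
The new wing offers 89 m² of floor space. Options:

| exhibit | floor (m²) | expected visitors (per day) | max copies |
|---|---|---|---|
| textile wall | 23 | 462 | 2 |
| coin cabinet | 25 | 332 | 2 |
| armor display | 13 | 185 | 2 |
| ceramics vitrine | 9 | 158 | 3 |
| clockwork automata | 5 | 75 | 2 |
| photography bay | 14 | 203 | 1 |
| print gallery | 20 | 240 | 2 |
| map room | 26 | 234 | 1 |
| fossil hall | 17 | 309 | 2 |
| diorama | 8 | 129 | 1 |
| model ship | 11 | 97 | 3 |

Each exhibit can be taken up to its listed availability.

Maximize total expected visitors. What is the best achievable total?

1700

Best packing: 2×textile wall + ceramics vitrine + 2×fossil hall — 89 m², 1700 total.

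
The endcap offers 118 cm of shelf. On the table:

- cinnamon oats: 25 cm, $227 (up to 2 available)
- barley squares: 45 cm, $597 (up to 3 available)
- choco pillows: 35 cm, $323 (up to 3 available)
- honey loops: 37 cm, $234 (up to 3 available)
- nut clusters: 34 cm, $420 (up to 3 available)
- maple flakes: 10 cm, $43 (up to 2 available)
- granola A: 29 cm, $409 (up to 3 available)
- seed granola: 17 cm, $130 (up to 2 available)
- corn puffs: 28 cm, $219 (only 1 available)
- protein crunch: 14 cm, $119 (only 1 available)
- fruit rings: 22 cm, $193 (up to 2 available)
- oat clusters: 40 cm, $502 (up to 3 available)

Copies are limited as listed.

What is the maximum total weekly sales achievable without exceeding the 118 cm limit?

1534

The ratio heuristic lands on cinnamon oats + 3×granola A (1454) but leaves 6 cm idle.
Dropping cinnamon oats and granola A frees 54 cm; slotting in barley squares + protein crunch (59 cm) lifts the total to 1534 at 117 cm.
The spare 1 cm is too small for any remaining product, and no exchange beats 1534.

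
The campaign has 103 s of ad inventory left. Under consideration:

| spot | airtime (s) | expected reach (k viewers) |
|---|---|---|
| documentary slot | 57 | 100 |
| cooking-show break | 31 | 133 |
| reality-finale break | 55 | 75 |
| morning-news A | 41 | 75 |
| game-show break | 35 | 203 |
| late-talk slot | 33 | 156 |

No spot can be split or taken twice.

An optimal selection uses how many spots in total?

3

Best achievable expected reach is 492.
One optimal bundle: cooking-show break + game-show break + late-talk slot (99 s).
All optima have 3 spots.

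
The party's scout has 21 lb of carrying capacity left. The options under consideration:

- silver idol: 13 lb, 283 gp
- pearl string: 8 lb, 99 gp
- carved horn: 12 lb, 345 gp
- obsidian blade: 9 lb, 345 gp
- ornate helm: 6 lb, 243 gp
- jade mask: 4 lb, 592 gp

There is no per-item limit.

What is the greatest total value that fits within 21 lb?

Best packing: 5×jade mask — 20 lb, 2960 total.
Nothing else within 21 lb beats 2960.

2960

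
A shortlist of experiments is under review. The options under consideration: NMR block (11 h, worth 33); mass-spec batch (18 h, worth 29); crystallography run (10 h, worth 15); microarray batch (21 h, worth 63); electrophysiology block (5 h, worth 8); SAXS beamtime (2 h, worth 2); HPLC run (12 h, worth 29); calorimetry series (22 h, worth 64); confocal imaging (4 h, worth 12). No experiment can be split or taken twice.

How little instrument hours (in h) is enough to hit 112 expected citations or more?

Need the lightest bundle worth ≥ 112.
NMR block + microarray batch + electrophysiology block + confocal imaging: 116 expected citations at 41 h.
Any bundle with less than 41 h falls short of 112.

41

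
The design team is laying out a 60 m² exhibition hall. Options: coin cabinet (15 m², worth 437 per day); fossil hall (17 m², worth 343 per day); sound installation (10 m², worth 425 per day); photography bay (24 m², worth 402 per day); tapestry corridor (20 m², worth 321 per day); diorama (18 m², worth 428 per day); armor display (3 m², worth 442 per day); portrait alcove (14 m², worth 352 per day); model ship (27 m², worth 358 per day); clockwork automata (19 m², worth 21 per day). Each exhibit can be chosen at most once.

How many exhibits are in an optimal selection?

Optimal total is 2084.
For example coin cabinet + sound installation + diorama + armor display + portrait alcove achieves it, using 60 m².
Every optimal selection uses 5 exhibits.

5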